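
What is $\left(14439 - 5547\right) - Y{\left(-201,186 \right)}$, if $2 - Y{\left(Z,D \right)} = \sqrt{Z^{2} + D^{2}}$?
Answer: $8890 + 3 \sqrt{8333} \approx 9163.9$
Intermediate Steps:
$Y{\left(Z,D \right)} = 2 - \sqrt{D^{2} + Z^{2}}$ ($Y{\left(Z,D \right)} = 2 - \sqrt{Z^{2} + D^{2}} = 2 - \sqrt{D^{2} + Z^{2}}$)
$\left(14439 - 5547\right) - Y{\left(-201,186 \right)} = \left(14439 - 5547\right) - \left(2 - \sqrt{186^{2} + \left(-201\right)^{2}}\right) = 8892 - \left(2 - \sqrt{34596 + 40401}\right) = 8892 - \left(2 - \sqrt{74997}\right) = 8892 - \left(2 - 3 \sqrt{8333}\right) = 8890 + 3 \sqrt{8333}$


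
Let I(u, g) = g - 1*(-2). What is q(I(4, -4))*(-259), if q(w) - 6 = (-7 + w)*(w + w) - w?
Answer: -11396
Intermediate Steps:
I(u, g) = 2 + g (I(u, g) = g + 2 = 2 + g)
q(w) = 6 - w + 2*w*(-7 + w) (q(w) = 6 + ((-7 + w)*(w + w) - w) = 6 + ((-7 + w)*(2*w) - w) = 6 + (2*w*(-7 + w) - w) = 6 + (-w + 2*w*(-7 + w)) = 6 - w + 2*w*(-7 + w))
q(I(4, -4))*(-259) = (6 - 15*(2 - 4) + 2*(2 - 4)**2)*(-259) = (6 - 15*(-2) + 2*(-2)**2)*(-259) = (6 + 30 + 2*4)*(-259) = (6 + 30 + 8)*(-259) = 44*(-259) = -11396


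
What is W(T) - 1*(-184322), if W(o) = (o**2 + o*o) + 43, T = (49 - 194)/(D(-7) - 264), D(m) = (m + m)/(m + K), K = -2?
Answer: 514291926555/2789522 ≈ 1.8437e+5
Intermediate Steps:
D(m) = 2*m/(-2 + m) (D(m) = (m + m)/(m - 2) = (2*m)/(-2 + m) = 2*m/(-2 + m))
T = 1305/2362 (T = (49 - 194)/(2*(-7)/(-2 - 7) - 264) = -145/(2*(-7)/(-9) - 264) = -145/(2*(-7)*(-1/9) - 264) = -145/(14/9 - 264) = -145/(-2362/9) = -145*(-9/2362) = 1305/2362 ≈ 0.55250)
W(o) = 43 + 2*o**2 (W(o) = (o**2 + o**2) + 43 = 2*o**2 + 43 = 43 + 2*o**2)
W(T) - 1*(-184322) = (43 + 2*(1305/2362)**2) - 1*(-184322) = (43 + 2*(1703025/5579044)) + 184322 = (43 + 1703025/2789522) + 184322 = 121652471/2789522 + 184322 = 514291926555/2789522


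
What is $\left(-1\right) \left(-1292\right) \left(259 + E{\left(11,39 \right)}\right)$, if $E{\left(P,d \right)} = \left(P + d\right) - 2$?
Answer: $396644$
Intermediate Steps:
$E{\left(P,d \right)} = -2 + P + d$
$\left(-1\right) \left(-1292\right) \left(259 + E{\left(11,39 \right)}\right) = \left(-1\right) \left(-1292\right) \left(259 + \left(-2 + 11 + 39\right)\right) = 1292 \left(259 + 48\right) = 1292 \cdot 307 = 396644$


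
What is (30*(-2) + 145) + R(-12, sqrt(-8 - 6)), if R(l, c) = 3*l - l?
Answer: 61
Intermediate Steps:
R(l, c) = 2*l
(30*(-2) + 145) + R(-12, sqrt(-8 - 6)) = (30*(-2) + 145) + 2*(-12) = (-60 + 145) - 24 = 85 - 24 = 61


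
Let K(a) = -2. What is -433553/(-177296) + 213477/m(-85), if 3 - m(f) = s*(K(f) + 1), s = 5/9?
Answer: 21290714839/354592 ≈ 60043.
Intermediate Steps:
s = 5/9 (s = 5*(⅑) = 5/9 ≈ 0.55556)
m(f) = 32/9 (m(f) = 3 - 5*(-2 + 1)/9 = 3 - 5*(-1)/9 = 3 - 1*(-5/9) = 3 + 5/9 = 32/9)
-433553/(-177296) + 213477/m(-85) = -433553/(-177296) + 213477/(32/9) = -433553*(-1/177296) + 213477*(9/32) = 433553/177296 + 1921293/32 = 21290714839/354592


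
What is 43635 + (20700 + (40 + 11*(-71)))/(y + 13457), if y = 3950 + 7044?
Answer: 1066939344/24451 ≈ 43636.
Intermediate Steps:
y = 10994
43635 + (20700 + (40 + 11*(-71)))/(y + 13457) = 43635 + (20700 + (40 + 11*(-71)))/(10994 + 13457) = 43635 + (20700 + (40 - 781))/24451 = 43635 + (20700 - 741)*(1/24451) = 43635 + 19959*(1/24451) = 43635 + 19959/24451 = 1066939344/24451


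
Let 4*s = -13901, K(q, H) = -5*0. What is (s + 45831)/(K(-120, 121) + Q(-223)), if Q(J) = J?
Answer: -169423/892 ≈ -189.94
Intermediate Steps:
K(q, H) = 0
s = -13901/4 (s = (¼)*(-13901) = -13901/4 ≈ -3475.3)
(s + 45831)/(K(-120, 121) + Q(-223)) = (-13901/4 + 45831)/(0 - 223) = (169423/4)/(-223) = (169423/4)*(-1/223) = -169423/892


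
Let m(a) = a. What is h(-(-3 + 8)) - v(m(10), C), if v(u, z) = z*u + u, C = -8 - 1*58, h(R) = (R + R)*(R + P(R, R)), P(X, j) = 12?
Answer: 580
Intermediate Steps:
h(R) = 2*R*(12 + R) (h(R) = (R + R)*(R + 12) = (2*R)*(12 + R) = 2*R*(12 + R))
C = -66 (C = -8 - 58 = -66)
v(u, z) = u + u*z (v(u, z) = u*z + u = u + u*z)
h(-(-3 + 8)) - v(m(10), C) = 2*(-(-3 + 8))*(12 - (-3 + 8)) - 10*(1 - 66) = 2*(-1*5)*(12 - 1*5) - 10*(-65) = 2*(-5)*(12 - 5) - 1*(-650) = 2*(-5)*7 + 650 = -70 + 650 = 580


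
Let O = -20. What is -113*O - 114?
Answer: 2146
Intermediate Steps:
-113*O - 114 = -113*(-20) - 114 = 2260 - 114 = 2146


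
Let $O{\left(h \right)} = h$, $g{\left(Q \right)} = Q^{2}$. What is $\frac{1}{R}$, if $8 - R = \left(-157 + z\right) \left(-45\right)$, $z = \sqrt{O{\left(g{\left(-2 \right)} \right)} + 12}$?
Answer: $- \frac{1}{6877} \approx -0.00014541$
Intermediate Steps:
$z = 4$ ($z = \sqrt{\left(-2\right)^{2} + 12} = \sqrt{4 + 12} = \sqrt{16} = 4$)
$R = -6877$ ($R = 8 - \left(-157 + 4\right) \left(-45\right) = 8 - \left(-153\right) \left(-45\right) = 8 - 6885 = -6877$)
$\frac{1}{R} = \frac{1}{-6877} = - \frac{1}{6877}$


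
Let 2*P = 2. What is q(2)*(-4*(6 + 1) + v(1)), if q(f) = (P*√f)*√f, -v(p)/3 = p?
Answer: -62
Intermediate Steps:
P = 1 (P = (½)*2 = 1)
v(p) = -3*p
q(f) = f (q(f) = (1*√f)*√f = √f*√f = f)
q(2)*(-4*(6 + 1) + v(1)) = 2*(-4*(6 + 1) - 3*1) = 2*(-4*7 - 3) = 2*(-28 - 3) = 2*(-31) = -62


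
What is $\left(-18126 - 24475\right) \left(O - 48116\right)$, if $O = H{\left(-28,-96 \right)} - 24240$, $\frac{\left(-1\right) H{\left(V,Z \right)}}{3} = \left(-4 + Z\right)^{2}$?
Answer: $4360467956$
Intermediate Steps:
$H{\left(V,Z \right)} = - 3 \left(-4 + Z\right)^{2}$
$O = -54240$ ($O = - 3 \left(-4 - 96\right)^{2} - 24240 = - 3 \left(-100\right)^{2} - 24240 = \left(-3\right) 10000 - 24240 = -30000 - 24240 = -54240$)
$\left(-18126 - 24475\right) \left(O - 48116\right) = \left(-18126 - 24475\right) \left(-54240 - 48116\right) = \left(-42601\right) \left(-102356\right) = 4360467956$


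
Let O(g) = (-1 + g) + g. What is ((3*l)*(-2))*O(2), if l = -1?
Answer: 18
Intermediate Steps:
O(g) = -1 + 2*g
((3*l)*(-2))*O(2) = ((3*(-1))*(-2))*(-1 + 2*2) = (-3*(-2))*(-1 + 4) = 6*3 = 18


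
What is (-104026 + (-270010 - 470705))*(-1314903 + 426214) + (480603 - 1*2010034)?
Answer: 750710505118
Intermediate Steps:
(-104026 + (-270010 - 470705))*(-1314903 + 426214) + (480603 - 1*2010034) = (-104026 - 740715)*(-888689) + (480603 - 2010034) = -844741*(-888689) - 1529431 = 750712034549 - 1529431 = 750710505118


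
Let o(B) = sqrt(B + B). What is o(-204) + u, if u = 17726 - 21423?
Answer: -3697 + 2*I*sqrt(102) ≈ -3697.0 + 20.199*I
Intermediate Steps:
o(B) = sqrt(2)*sqrt(B) (o(B) = sqrt(2*B) = sqrt(2)*sqrt(B))
u = -3697
o(-204) + u = sqrt(2)*sqrt(-204) - 3697 = sqrt(2)*(2*I*sqrt(51)) - 3697 = 2*I*sqrt(102) - 3697 = -3697 + 2*I*sqrt(102)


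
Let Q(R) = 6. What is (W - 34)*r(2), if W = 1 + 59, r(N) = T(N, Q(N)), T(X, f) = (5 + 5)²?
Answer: 2600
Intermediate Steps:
T(X, f) = 100 (T(X, f) = 10² = 100)
r(N) = 100
W = 60
(W - 34)*r(2) = (60 - 34)*100 = 26*100 = 2600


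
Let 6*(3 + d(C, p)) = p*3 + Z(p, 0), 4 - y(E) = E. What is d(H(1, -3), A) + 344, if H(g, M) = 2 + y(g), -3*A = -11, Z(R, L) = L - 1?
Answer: 1028/3 ≈ 342.67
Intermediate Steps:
y(E) = 4 - E
Z(R, L) = -1 + L
A = 11/3 (A = -⅓*(-11) = 11/3 ≈ 3.6667)
H(g, M) = 6 - g (H(g, M) = 2 + (4 - g) = 6 - g)
d(C, p) = -19/6 + p/2 (d(C, p) = -3 + (p*3 + (-1 + 0))/6 = -3 + (3*p - 1)/6 = -3 + (-1 + 3*p)/6 = -3 + (-⅙ + p/2) = -19/6 + p/2)
d(H(1, -3), A) + 344 = (-19/6 + (½)*(11/3)) + 344 = (-19/6 + 11/6) + 344 = -4/3 + 344 = 1028/3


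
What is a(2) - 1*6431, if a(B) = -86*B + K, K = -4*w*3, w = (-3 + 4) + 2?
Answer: -6639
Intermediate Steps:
w = 3 (w = 1 + 2 = 3)
K = -36 (K = -4*3*3 = -12*3 = -36)
a(B) = -36 - 86*B (a(B) = -86*B - 36 = -36 - 86*B)
a(2) - 1*6431 = (-36 - 86*2) - 1*6431 = (-36 - 172) - 6431 = -208 - 6431 = -6639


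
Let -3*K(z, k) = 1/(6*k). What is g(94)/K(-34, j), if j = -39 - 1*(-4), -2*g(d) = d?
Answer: -29610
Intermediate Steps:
g(d) = -d/2
j = -35 (j = -39 + 4 = -35)
K(z, k) = -1/(18*k) (K(z, k) = -1/(6*k)/3 = -1/(18*k))
g(94)/K(-34, j) = (-1/2*94)/((-1/18/(-35))) = -47/((-1/18*(-1/35))) = -47/1/630 = -47*630 = -29610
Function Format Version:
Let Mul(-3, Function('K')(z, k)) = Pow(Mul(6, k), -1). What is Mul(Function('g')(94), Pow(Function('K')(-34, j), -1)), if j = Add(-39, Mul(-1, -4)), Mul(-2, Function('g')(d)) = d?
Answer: -29610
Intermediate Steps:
Function('g')(d) = Mul(Rational(-1, 2), d)
j = -35 (j = Add(-39, 4) = -35)
Function('K')(z, k) = Mul(Rational(-1, 18), Pow(k, -1)) (Function('K')(z, k) = Mul(Rational(-1, 3), Pow(Mul(6, k), -1)) = Mul(Rational(-1, 3), Mul(Rational(1, 6), Pow(k, -1))) = Mul(Rational(-1, 18), Pow(k, -1)))
Mul(Function('g')(94), Pow(Function('K')(-34, j), -1)) = Mul(Mul(Rational(-1, 2), 94), Pow(Mul(Rational(-1, 18), Pow(-35, -1)), -1)) = Mul(-47, Pow(Mul(Rational(-1, 18), Rational(-1, 35)), -1)) = Mul(-47, Pow(Rational(1, 630), -1)) = Mul(-47, 630) = -29610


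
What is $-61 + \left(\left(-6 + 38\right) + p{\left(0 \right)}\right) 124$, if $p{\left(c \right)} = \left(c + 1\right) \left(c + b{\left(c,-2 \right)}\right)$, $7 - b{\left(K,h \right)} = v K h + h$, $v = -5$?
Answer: $5023$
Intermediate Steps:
$b{\left(K,h \right)} = 7 - h + 5 K h$ ($b{\left(K,h \right)} = 7 - \left(- 5 K h + h\right) = 7 - \left(h - 5 K h\right) = 7 + \left(- h + 5 K h\right) = 7 - h + 5 K h$)
$p{\left(c \right)} = \left(1 + c\right) \left(9 - 9 c\right)$ ($p{\left(c \right)} = \left(c + 1\right) \left(c + \left(7 - -2 + 5 c \left(-2\right)\right)\right) = \left(1 + c\right) \left(c + \left(7 + 2 - 10 c\right)\right) = \left(1 + c\right) \left(c - \left(-9 + 10 c\right)\right) = \left(1 + c\right) \left(9 - 9 c\right)$)
$-61 + \left(\left(-6 + 38\right) + p{\left(0 \right)}\right) 124 = -61 + \left(\left(-6 + 38\right) + \left(9 - 9 \cdot 0^{2}\right)\right) 124 = -61 + \left(32 + \left(9 - 0\right)\right) 124 = -61 + \left(32 + \left(9 + 0\right)\right) 124 = -61 + \left(32 + 9\right) 124 = -61 + 41 \cdot 124 = -61 + 5084 = 5023$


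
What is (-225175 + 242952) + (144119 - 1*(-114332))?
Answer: 276228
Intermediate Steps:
(-225175 + 242952) + (144119 - 1*(-114332)) = 17777 + (144119 + 114332) = 17777 + 258451 = 276228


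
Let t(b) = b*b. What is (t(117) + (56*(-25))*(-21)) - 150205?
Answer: -107116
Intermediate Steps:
t(b) = b²
(t(117) + (56*(-25))*(-21)) - 150205 = (117² + (56*(-25))*(-21)) - 150205 = (13689 - 1400*(-21)) - 150205 = (13689 + 29400) - 150205 = 43089 - 150205 = -107116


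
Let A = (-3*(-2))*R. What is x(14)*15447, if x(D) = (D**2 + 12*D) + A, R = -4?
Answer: 5251980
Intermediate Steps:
A = -24 (A = -3*(-2)*(-4) = 6*(-4) = -24)
x(D) = -24 + D**2 + 12*D (x(D) = (D**2 + 12*D) - 24 = -24 + D**2 + 12*D)
x(14)*15447 = (-24 + 14**2 + 12*14)*15447 = (-24 + 196 + 168)*15447 = 340*15447 = 5251980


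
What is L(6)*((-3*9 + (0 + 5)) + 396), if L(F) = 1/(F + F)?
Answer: 187/6 ≈ 31.167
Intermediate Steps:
L(F) = 1/(2*F)
L(6)*((-3*9 + (0 + 5)) + 396) = ((½)/6)*((-3*9 + (0 + 5)) + 396) = ((½)*(⅙))*((-27 + 5) + 396) = (-22 + 396)/12 = (1/12)*374 = 187/6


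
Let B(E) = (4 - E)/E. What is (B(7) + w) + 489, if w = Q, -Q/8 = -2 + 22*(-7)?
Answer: 12156/7 ≈ 1736.6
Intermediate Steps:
Q = 1248 (Q = -8*(-2 + 22*(-7)) = -8*(-2 - 154) = -8*(-156) = 1248)
B(E) = (4 - E)/E
w = 1248
(B(7) + w) + 489 = ((4 - 1*7)/7 + 1248) + 489 = ((4 - 7)/7 + 1248) + 489 = ((1/7)*(-3) + 1248) + 489 = (-3/7 + 1248) + 489 = 8733/7 + 489 = 12156/7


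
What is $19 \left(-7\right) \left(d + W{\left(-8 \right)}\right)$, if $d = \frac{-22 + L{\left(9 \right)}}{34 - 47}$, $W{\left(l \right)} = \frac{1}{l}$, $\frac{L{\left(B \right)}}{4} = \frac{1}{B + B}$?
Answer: $- \frac{192983}{936} \approx -206.18$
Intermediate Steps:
$L{\left(B \right)} = \frac{2}{B}$ ($L{\left(B \right)} = \frac{4}{B + B} = \frac{4}{2 B} = 4 \frac{1}{2 B} = \frac{2}{B}$)
$d = \frac{196}{117}$ ($d = \frac{-22 + \frac{2}{9}}{34 - 47} = \frac{-22 + 2 \cdot \frac{1}{9}}{-13} = \left(-22 + \frac{2}{9}\right) \left(- \frac{1}{13}\right) = \left(- \frac{196}{9}\right) \left(- \frac{1}{13}\right) = \frac{196}{117} \approx 1.6752$)
$19 \left(-7\right) \left(d + W{\left(-8 \right)}\right) = 19 \left(-7\right) \left(\frac{196}{117} + \frac{1}{-8}\right) = - 133 \left(\frac{196}{117} - \frac{1}{8}\right) = \left(-133\right) \frac{1451}{936} = - \frac{192983}{936}$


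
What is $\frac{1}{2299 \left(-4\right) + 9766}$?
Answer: $\frac{1}{570} \approx 0.0017544$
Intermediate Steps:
$\frac{1}{2299 \left(-4\right) + 9766} = \frac{1}{-9196 + 9766} = \frac{1}{570}$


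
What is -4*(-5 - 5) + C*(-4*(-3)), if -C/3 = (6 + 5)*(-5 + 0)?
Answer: 2020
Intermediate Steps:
C = 165 (C = -3*(6 + 5)*(-5 + 0) = -33*(-5) = -3*(-55) = 165)
-4*(-5 - 5) + C*(-4*(-3)) = -4*(-5 - 5) + 165*(-4*(-3)) = -4*(-10) + 165*12 = 40 + 1980 = 2020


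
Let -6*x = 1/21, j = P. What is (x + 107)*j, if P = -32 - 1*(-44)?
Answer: 26962/21 ≈ 1283.9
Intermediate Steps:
P = 12 (P = -32 + 44 = 12)
j = 12
x = -1/126 (x = -1/6/21 = -1/6*1/21 = -1/126 ≈ -0.0079365)
(x + 107)*j = (-1/126 + 107)*12 = (13481/126)*12 = 26962/21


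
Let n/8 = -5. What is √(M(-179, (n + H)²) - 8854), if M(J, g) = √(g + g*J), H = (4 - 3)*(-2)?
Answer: √(-8854 + 42*I*√178) ≈ 2.9761 + 94.143*I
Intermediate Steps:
n = -40 (n = 8*(-5) = -40)
H = -2 (H = 1*(-2) = -2)
M(J, g) = √(g + J*g)
√(M(-179, (n + H)²) - 8854) = √(√((-40 - 2)²*(1 - 179)) - 8854) = √(√((-42)²*(-178)) - 8854) = √(√(1764*(-178)) - 8854) = √(√(-313992) - 8854) = √(42*I*√178 - 8854) = √(-8854 + 42*I*√178)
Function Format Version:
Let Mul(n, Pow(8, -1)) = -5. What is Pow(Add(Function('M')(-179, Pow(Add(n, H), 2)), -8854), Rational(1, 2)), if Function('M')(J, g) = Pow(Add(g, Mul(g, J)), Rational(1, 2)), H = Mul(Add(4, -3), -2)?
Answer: Pow(Add(-8854, Mul(42, I, Pow(178, Rational(1, 2)))), Rational(1, 2)) ≈ Add(2.9761, Mul(94.143, I))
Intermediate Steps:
n = -40 (n = Mul(8, -5) = -40)
H = -2 (H = Mul(1, -2) = -2)
Function('M')(J, g) = Pow(Add(g, Mul(J, g)), Rational(1, 2))
Pow(Add(Function('M')(-179, Pow(Add(n, H), 2)), -8854), Rational(1, 2)) = Pow(Add(Pow(Mul(Pow(Add(-40, -2), 2), Add(1, -179)), Rational(1, 2)), -8854), Rational(1, 2)) = Pow(Add(Pow(Mul(Pow(-42, 2), -178), Rational(1, 2)), -8854), Rational(1, 2)) = Pow(Add(Pow(Mul(1764, -178), Rational(1, 2)), -8854), Rational(1, 2)) = Pow(Add(Pow(-313992, Rational(1, 2)), -8854), Rational(1, 2)) = Pow(Add(Mul(42, I, Pow(178, Rational(1, 2))), -8854), Rational(1, 2)) = Pow(Add(-8854, Mul(42, I, Pow(178, Rational(1, 2)))), Rational(1, 2))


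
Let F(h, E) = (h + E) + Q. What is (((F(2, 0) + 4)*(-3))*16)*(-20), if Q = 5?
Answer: 10560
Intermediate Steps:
F(h, E) = 5 + E + h (F(h, E) = (h + E) + 5 = (E + h) + 5 = 5 + E + h)
(((F(2, 0) + 4)*(-3))*16)*(-20) = ((((5 + 0 + 2) + 4)*(-3))*16)*(-20) = (((7 + 4)*(-3))*16)*(-20) = ((11*(-3))*16)*(-20) = -33*16*(-20) = -528*(-20) = 10560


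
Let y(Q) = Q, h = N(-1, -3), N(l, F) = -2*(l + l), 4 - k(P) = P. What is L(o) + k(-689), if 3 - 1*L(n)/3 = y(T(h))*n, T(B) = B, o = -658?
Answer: 8598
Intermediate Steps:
k(P) = 4 - P
N(l, F) = -4*l
h = 4 (h = -4*(-1) = 4)
L(n) = 9 - 12*n
L(o) + k(-689) = (9 - 12*(-658)) + (4 - 1*(-689)) = (9 + 7896) + (4 + 689) = 7905 + 693 = 8598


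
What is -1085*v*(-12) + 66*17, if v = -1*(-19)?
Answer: 248502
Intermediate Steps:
v = 19
-1085*v*(-12) + 66*17 = -20615*(-12) + 66*17 = -1085*(-228) + 1122 = 247380 + 1122 = 248502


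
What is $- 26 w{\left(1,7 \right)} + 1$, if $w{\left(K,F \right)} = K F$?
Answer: $-181$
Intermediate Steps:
$w{\left(K,F \right)} = F K$
$- 26 w{\left(1,7 \right)} + 1 = - 26 \cdot 7 \cdot 1 + 1 = \left(-26\right) 7 + 1 = -182 + 1 = -181$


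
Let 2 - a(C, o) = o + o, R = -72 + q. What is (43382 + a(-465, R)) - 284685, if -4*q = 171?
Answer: -482143/2 ≈ -2.4107e+5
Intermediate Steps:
q = -171/4 (q = -¼*171 = -171/4 ≈ -42.750)
R = -459/4 (R = -72 - 171/4 = -459/4 ≈ -114.75)
a(C, o) = 2 - 2*o (a(C, o) = 2 - (o + o) = 2 - 2*o)
(43382 + a(-465, R)) - 284685 = (43382 + (2 - 2*(-459/4))) - 284685 = (43382 + (2 + 459/2)) - 284685 = (43382 + 463/2) - 284685 = 87227/2 - 284685 = -482143/2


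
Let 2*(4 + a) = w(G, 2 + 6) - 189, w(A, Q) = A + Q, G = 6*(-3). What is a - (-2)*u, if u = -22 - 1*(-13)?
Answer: -243/2 ≈ -121.50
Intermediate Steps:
u = -9 (u = -22 + 13 = -9)
G = -18
a = -207/2 (a = -4 + ((-18 + (2 + 6)) - 189)/2 = -4 + ((-18 + 8) - 189)/2 = -4 + (-10 - 189)/2 = -4 + (1/2)*(-199) = -4 - 199/2 = -207/2 ≈ -103.50)
a - (-2)*u = -207/2 - (-2)*(-9) = -207/2 - 1*18 = -207/2 - 18 = -243/2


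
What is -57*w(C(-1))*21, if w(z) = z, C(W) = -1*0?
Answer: 0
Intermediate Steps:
C(W) = 0
-57*w(C(-1))*21 = -57*0*21 = 0*21 = 0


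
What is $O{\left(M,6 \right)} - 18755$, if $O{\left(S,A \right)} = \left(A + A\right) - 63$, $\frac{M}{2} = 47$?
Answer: $-18806$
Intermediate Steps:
$M = 94$ ($M = 2 \cdot 47 = 94$)
$O{\left(S,A \right)} = -63 + 2 A$ ($O{\left(S,A \right)} = 2 A - 63 = -63 + 2 A$)
$O{\left(M,6 \right)} - 18755 = \left(-63 + 2 \cdot 6\right) - 18755 = \left(-63 + 12\right) - 18755 = -51 - 18755 = -18806$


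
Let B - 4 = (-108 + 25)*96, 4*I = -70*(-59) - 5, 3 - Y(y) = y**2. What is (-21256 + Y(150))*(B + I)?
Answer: 1213314443/4 ≈ 3.0333e+8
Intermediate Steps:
Y(y) = 3 - y**2
I = 4125/4 (I = (-70*(-59) - 5)/4 = (4130 - 5)/4 = (1/4)*4125 = 4125/4 ≈ 1031.3)
B = -7964 (B = 4 + (-108 + 25)*96 = 4 - 83*96 = 4 - 7968 = -7964)
(-21256 + Y(150))*(B + I) = (-21256 + (3 - 1*150**2))*(-7964 + 4125/4) = (-21256 + (3 - 1*22500))*(-27731/4) = (-21256 + (3 - 22500))*(-27731/4) = (-21256 - 22497)*(-27731/4) = -43753*(-27731/4) = 1213314443/4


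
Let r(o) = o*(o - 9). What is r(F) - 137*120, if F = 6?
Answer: -16458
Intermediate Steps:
r(o) = o*(-9 + o)
r(F) - 137*120 = 6*(-9 + 6) - 137*120 = 6*(-3) - 16440 = -18 - 16440 = -16458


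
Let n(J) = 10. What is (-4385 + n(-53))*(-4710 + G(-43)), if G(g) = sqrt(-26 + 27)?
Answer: 20601875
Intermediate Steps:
G(g) = 1 (G(g) = sqrt(1) = 1)
(-4385 + n(-53))*(-4710 + G(-43)) = (-4385 + 10)*(-4710 + 1) = -4375*(-4709) = 20601875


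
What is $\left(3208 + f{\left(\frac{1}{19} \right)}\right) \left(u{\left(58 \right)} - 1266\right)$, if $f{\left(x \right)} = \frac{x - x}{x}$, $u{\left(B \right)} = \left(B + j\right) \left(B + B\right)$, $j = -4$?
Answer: $16033584$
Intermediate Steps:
$u{\left(B \right)} = 2 B \left(-4 + B\right)$ ($u{\left(B \right)} = \left(B - 4\right) \left(B + B\right) = \left(-4 + B\right) 2 B = 2 B \left(-4 + B\right)$)
$f{\left(x \right)} = 0$ ($f{\left(x \right)} = \frac{0}{x} = 0$)
$\left(3208 + f{\left(\frac{1}{19} \right)}\right) \left(u{\left(58 \right)} - 1266\right) = \left(3208 + 0\right) \left(2 \cdot 58 \left(-4 + 58\right) - 1266\right) = 3208 \left(2 \cdot 58 \cdot 54 - 1266\right) = 3208 \left(6264 - 1266\right) = 3208 \cdot 4998 = 16033584$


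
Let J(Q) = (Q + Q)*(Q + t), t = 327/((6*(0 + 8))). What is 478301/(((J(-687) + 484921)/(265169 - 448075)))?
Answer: -699872981648/11355989 ≈ -61630.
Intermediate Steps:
t = 109/16 (t = 327/((6*8)) = 327/48 = 327*(1/48) = 109/16 ≈ 6.8125)
J(Q) = 2*Q*(109/16 + Q) (J(Q) = (Q + Q)*(Q + 109/16) = (2*Q)*(109/16 + Q) = 2*Q*(109/16 + Q))
478301/(((J(-687) + 484921)/(265169 - 448075))) = 478301/((((⅛)*(-687)*(109 + 16*(-687)) + 484921)/(265169 - 448075))) = 478301/((((⅛)*(-687)*(109 - 10992) + 484921)/(-182906))) = 478301/((((⅛)*(-687)*(-10883) + 484921)*(-1/182906))) = 478301/(((7476621/8 + 484921)*(-1/182906))) = 478301/(((11355989/8)*(-1/182906))) = 478301/(-11355989/1463248) = 478301*(-1463248/11355989) = -699872981648/11355989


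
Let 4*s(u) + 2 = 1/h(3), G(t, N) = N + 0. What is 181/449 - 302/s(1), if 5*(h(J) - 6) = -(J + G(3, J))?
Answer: 13025191/19307 ≈ 674.64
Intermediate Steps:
G(t, N) = N
h(J) = 6 - 2*J/5 (h(J) = 6 + (-(J + J))/5 = 6 + (-2*J)/5 = 6 - 2*J/5)
s(u) = -43/96 (s(u) = -½ + 1/(4*(6 - ⅖*3)) = -½ + 1/(4*(6 - 6/5)) = -½ + 1/(4*(24/5)) = -½ + (¼)*(5/24) = -½ + 5/96 = -43/96)
181/449 - 302/s(1) = 181/449 - 302/(-43/96) = 181*(1/449) - 302*(-96/43) = 181/449 + 28992/43 = 13025191/19307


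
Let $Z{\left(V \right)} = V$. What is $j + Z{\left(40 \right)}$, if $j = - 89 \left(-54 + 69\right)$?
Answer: $-1295$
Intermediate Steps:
$j = -1335$ ($j = \left(-89\right) 15 = -1335$)
$j + Z{\left(40 \right)} = -1335 + 40 = -1295$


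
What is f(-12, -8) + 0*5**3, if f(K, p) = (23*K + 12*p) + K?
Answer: -384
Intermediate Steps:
f(K, p) = 12*p + 24*K (f(K, p) = (12*p + 23*K) + K = 12*p + 24*K)
f(-12, -8) + 0*5**3 = (12*(-8) + 24*(-12)) + 0*5**3 = (-96 - 288) + 0*125 = -384 + 0 = -384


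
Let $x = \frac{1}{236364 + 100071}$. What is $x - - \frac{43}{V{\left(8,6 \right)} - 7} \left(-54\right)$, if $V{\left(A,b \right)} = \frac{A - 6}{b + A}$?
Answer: $\frac{911402423}{2691480} \approx 338.63$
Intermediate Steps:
$x = \frac{1}{336435} \approx 2.9723 \cdot 10^{-6}$
$V{\left(A,b \right)} = \frac{-6 + A}{A + b}$
$x - - \frac{43}{V{\left(8,6 \right)} - 7} \left(-54\right) = \frac{1}{336435} - - \frac{43}{\frac{-6 + 8}{8 + 6} - 7} \left(-54\right) = \frac{1}{336435} - - \frac{43}{\frac{1}{14} \cdot 2 - 7} \left(-54\right) = \frac{1}{336435} - - \frac{43}{\frac{1}{7} - 7} \left(-54\right) = \frac{1}{336435} - - \frac{43}{- \frac{48}{7}} \left(-54\right) = \frac{1}{336435} - \left(-43\right) \left(- \frac{7}{48}\right) \left(-54\right) = \frac{1}{336435} - \frac{301}{48} \left(-54\right) = \frac{1}{336435} - - \frac{2709}{8} = \frac{1}{336435} + \frac{2709}{8} = \frac{911402423}{2691480}$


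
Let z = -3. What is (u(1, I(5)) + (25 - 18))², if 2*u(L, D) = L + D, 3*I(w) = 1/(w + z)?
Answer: 8281/144 ≈ 57.507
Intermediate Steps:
I(w) = 1/(3*(-3 + w)) (I(w) = 1/(3*(w - 3)) = 1/(3*(-3 + w)))
u(L, D) = D/2 + L/2 (u(L, D) = (L + D)/2 = (D + L)/2 = D/2 + L/2)
(u(1, I(5)) + (25 - 18))² = (((1/(3*(-3 + 5)))/2 + (½)*1) + (25 - 18))² = ((((⅓)/2)/2 + ½) + 7)² = ((((⅓)*(½))/2 + ½) + 7)² = (((½)*(⅙) + ½) + 7)² = ((1/12 + ½) + 7)² = (7/12 + 7)² = (91/12)² = 8281/144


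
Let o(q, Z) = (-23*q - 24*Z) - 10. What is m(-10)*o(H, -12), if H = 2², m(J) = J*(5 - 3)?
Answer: -3720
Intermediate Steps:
m(J) = 2*J (m(J) = J*2 = 2*J)
H = 4
o(q, Z) = -10 - 24*Z - 23*q (o(q, Z) = (-24*Z - 23*q) - 10 = -10 - 24*Z - 23*q)
m(-10)*o(H, -12) = (2*(-10))*(-10 - 24*(-12) - 23*4) = -20*(-10 + 288 - 92) = -20*186 = -3720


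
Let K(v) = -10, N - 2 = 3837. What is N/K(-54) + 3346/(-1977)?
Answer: -7623163/19770 ≈ -385.59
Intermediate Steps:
N = 3839 (N = 2 + 3837 = 3839)
N/K(-54) + 3346/(-1977) = 3839/(-10) + 3346/(-1977) = 3839*(-1/10) + 3346*(-1/1977) = -3839/10 - 3346/1977 = -7623163/19770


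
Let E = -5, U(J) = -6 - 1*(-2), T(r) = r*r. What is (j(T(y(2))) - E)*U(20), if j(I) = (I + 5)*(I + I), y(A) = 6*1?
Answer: -11828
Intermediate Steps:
y(A) = 6
T(r) = r**2
U(J) = -4 (U(J) = -6 + 2 = -4)
j(I) = 2*I*(5 + I) (j(I) = (5 + I)*(2*I) = 2*I*(5 + I))
(j(T(y(2))) - E)*U(20) = (2*6**2*(5 + 6**2) - 1*(-5))*(-4) = (2*36*(5 + 36) + 5)*(-4) = (2*36*41 + 5)*(-4) = (2952 + 5)*(-4) = 2957*(-4) = -11828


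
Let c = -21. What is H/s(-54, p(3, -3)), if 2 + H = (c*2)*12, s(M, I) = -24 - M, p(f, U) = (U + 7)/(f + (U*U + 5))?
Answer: -253/15 ≈ -16.867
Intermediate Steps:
p(f, U) = (7 + U)/(5 + f + U²) (p(f, U) = (7 + U)/(f + (U² + 5)) = (7 + U)/(f + (5 + U²)) = (7 + U)/(5 + f + U²))
H = -506 (H = -2 - 21*2*12 = -2 - 42*12 = -2 - 504 = -506)
H/s(-54, p(3, -3)) = -506/(-24 - 1*(-54)) = -506/(-24 + 54) = -506/30 = -506*1/30 = -253/15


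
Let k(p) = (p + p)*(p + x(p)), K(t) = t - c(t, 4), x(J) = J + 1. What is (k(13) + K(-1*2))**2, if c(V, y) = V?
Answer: 492804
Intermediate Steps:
x(J) = 1 + J
K(t) = 0 (K(t) = t - t = 0)
k(p) = 2*p*(1 + 2*p) (k(p) = (p + p)*(p + (1 + p)) = (2*p)*(1 + 2*p) = 2*p*(1 + 2*p))
(k(13) + K(-1*2))**2 = (2*13*(1 + 2*13) + 0)**2 = (2*13*(1 + 26) + 0)**2 = (2*13*27 + 0)**2 = (702 + 0)**2 = 702**2 = 492804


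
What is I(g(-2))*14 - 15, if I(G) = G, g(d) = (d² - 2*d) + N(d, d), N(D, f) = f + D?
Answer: 41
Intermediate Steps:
N(D, f) = D + f
g(d) = d² (g(d) = (d² - 2*d) + (d + d) = (d² - 2*d) + 2*d = d²)
I(g(-2))*14 - 15 = (-2)²*14 - 15 = 4*14 - 15 = 56 - 15 = 41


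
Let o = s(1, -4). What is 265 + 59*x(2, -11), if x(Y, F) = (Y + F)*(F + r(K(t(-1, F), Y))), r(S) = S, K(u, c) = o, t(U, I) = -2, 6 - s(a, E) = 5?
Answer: 5575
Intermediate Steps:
s(a, E) = 1 (s(a, E) = 6 - 1*5 = 6 - 5 = 1)
o = 1
K(u, c) = 1
x(Y, F) = (1 + F)*(F + Y) (x(Y, F) = (Y + F)*(F + 1) = (F + Y)*(1 + F) = (1 + F)*(F + Y))
265 + 59*x(2, -11) = 265 + 59*(-11 + 2 + (-11)**2 - 11*2) = 265 + 59*(-11 + 2 + 121 - 22) = 265 + 59*90 = 265 + 5310 = 5575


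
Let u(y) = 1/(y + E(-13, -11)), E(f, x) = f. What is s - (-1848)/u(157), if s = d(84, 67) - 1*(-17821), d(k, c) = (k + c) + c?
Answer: 284151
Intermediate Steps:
d(k, c) = k + 2*c (d(k, c) = (c + k) + c = k + 2*c)
u(y) = 1/(-13 + y) (u(y) = 1/(y - 13) = 1/(-13 + y))
s = 18039 (s = (84 + 2*67) - 1*(-17821) = (84 + 134) + 17821 = 218 + 17821 = 18039)
s - (-1848)/u(157) = 18039 - (-1848)/(1/(-13 + 157)) = 18039 - (-1848)/(1/144) = 18039 - (-1848)/1/144 = 18039 - (-1848)*144 = 18039 - 1*(-266112) = 18039 + 266112 = 284151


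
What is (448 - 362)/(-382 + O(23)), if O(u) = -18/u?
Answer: -989/4402 ≈ -0.22467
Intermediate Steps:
(448 - 362)/(-382 + O(23)) = (448 - 362)/(-382 - 18/23) = 86/(-382 - 18*1/23) = 86/(-382 - 18/23) = 86/(-8804/23) = 86*(-23/8804) = -989/4402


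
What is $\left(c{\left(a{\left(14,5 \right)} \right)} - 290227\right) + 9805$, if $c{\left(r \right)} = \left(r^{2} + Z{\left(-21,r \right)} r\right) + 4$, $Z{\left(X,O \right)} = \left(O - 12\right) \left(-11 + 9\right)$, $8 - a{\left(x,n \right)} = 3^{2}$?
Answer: $-280443$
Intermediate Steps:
$a{\left(x,n \right)} = -1$ ($a{\left(x,n \right)} = 8 - 3^{2} = 8 - 9 = -1$)
$Z{\left(X,O \right)} = 24 - 2 O$ ($Z{\left(X,O \right)} = \left(-12 + O\right) \left(-2\right) = 24 - 2 O$)
$c{\left(r \right)} = 4 + r^{2} + r \left(24 - 2 r\right)$ ($c{\left(r \right)} = \left(r^{2} + \left(24 - 2 r\right) r\right) + 4 = \left(r^{2} + r \left(24 - 2 r\right)\right) + 4 = 4 + r^{2} + r \left(24 - 2 r\right)$)
$\left(c{\left(a{\left(14,5 \right)} \right)} - 290227\right) + 9805 = \left(\left(4 - \left(-1\right)^{2} + 24 \left(-1\right)\right) - 290227\right) + 9805 = \left(\left(4 - 1 - 24\right) - 290227\right) + 9805 = \left(-21 - 290227\right) + 9805 = -290248 + 9805 = -280443$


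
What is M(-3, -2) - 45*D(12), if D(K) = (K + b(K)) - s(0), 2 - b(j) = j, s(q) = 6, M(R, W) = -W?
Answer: 182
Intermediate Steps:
b(j) = 2 - j
D(K) = -4 (D(K) = (K + (2 - K)) - 1*6 = 2 - 6 = -4)
M(-3, -2) - 45*D(12) = -1*(-2) - 45*(-4) = 2 + 180 = 182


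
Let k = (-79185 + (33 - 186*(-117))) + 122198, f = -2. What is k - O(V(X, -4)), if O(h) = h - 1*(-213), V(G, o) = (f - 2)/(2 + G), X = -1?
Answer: 64599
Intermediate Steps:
V(G, o) = -4/(2 + G) (V(G, o) = (-2 - 2)/(2 + G) = -4/(2 + G))
O(h) = 213 + h (O(h) = h + 213 = 213 + h)
k = 64808 (k = (-79185 + (33 + 21762)) + 122198 = (-79185 + 21795) + 122198 = -57390 + 122198 = 64808)
k - O(V(X, -4)) = 64808 - (213 - 4/(2 - 1)) = 64808 - (213 - 4/1) = 64808 - (213 - 4*1) = 64808 - (213 - 4) = 64808 - 1*209 = 64808 - 209 = 64599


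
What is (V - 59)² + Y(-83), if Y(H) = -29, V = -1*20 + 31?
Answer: 2275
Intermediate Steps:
V = 11 (V = -20 + 31 = 11)
(V - 59)² + Y(-83) = (11 - 59)² - 29 = (-48)² - 29 = 2304 - 29 = 2275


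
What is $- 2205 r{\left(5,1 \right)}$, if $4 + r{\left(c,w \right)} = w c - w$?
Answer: $0$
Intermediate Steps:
$r{\left(c,w \right)} = -4 - w + c w$ ($r{\left(c,w \right)} = -4 + \left(w c - w\right) = -4 + \left(c w - w\right) = -4 + \left(- w + c w\right) = -4 - w + c w$)
$- 2205 r{\left(5,1 \right)} = - 2205 \left(-4 - 1 + 5 \cdot 1\right) = - 2205 \left(-4 - 1 + 5\right) = \left(-2205\right) 0 = 0$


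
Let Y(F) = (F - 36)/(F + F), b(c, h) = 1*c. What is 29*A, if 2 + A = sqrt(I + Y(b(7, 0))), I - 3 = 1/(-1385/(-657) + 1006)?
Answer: -58 + 29*sqrt(79924513169522)/9272578 ≈ -30.040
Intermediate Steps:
b(c, h) = c
Y(F) = (-36 + F)/(2*F) (Y(F) = (-36 + F)/((2*F)) = (-36 + F)*(1/(2*F)) = (-36 + F)/(2*F))
I = 1987638/662327 (I = 3 + 1/(-1385/(-657) + 1006) = 3 + 1/(-1385*(-1/657) + 1006) = 3 + 1/(1385/657 + 1006) = 3 + 1/(662327/657) = 3 + 657/662327 = 1987638/662327 ≈ 3.0010)
A = -2 + sqrt(79924513169522)/9272578 (A = -2 + sqrt(1987638/662327 + (1/2)*(-36 + 7)/7) = -2 + sqrt(1987638/662327 + (1/2)*(1/7)*(-29)) = -2 + sqrt(1987638/662327 - 29/14) = -2 + sqrt(8619449/9272578) = -2 + sqrt(79924513169522)/9272578 ≈ -1.0359)
29*A = 29*(-2 + sqrt(79924513169522)/9272578) = -58 + 29*sqrt(79924513169522)/9272578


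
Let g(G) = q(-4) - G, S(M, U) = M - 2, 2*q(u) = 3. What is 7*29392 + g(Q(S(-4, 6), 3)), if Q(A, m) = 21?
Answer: 411449/2 ≈ 2.0572e+5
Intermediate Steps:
q(u) = 3/2 (q(u) = (½)*3 = 3/2)
S(M, U) = -2 + M
g(G) = 3/2 - G
7*29392 + g(Q(S(-4, 6), 3)) = 7*29392 + (3/2 - 1*21) = 205744 + (3/2 - 21) = 205744 - 39/2 = 411449/2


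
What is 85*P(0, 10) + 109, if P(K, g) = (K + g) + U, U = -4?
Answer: 619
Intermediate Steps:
P(K, g) = -4 + K + g (P(K, g) = (K + g) - 4 = -4 + K + g)
85*P(0, 10) + 109 = 85*(-4 + 0 + 10) + 109 = 85*6 + 109 = 510 + 109 = 619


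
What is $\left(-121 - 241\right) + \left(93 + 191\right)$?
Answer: $-78$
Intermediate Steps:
$\left(-121 - 241\right) + \left(93 + 191\right) = \left(-121 - 241\right) + 284 = -362 + 284 = -78$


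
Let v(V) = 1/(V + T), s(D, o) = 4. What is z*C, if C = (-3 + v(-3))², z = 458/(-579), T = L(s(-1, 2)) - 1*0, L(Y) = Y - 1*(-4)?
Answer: -89768/14475 ≈ -6.2016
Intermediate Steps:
L(Y) = 4 + Y (L(Y) = Y + 4 = 4 + Y)
T = 8 (T = (4 + 4) - 1*0 = 8 + 0 = 8)
v(V) = 1/(8 + V) (v(V) = 1/(V + 8) = 1/(8 + V))
z = -458/579 (z = 458*(-1/579) = -458/579 ≈ -0.79102)
C = 196/25 (C = (-3 + 1/(8 - 3))² = (-3 + 1/5)² = (-3 + ⅕)² = (-14/5)² = 196/25 ≈ 7.8400)
z*C = -458/579*196/25 = -89768/14475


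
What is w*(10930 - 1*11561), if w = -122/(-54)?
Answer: -38491/27 ≈ -1425.6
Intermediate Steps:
w = 61/27 (w = -122*(-1/54) = 61/27 ≈ 2.2593)
w*(10930 - 1*11561) = 61*(10930 - 1*11561)/27 = 61*(10930 - 11561)/27 = (61/27)*(-631) = -38491/27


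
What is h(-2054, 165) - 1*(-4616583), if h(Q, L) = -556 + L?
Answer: 4616192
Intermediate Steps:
h(-2054, 165) - 1*(-4616583) = (-556 + 165) - 1*(-4616583) = -391 + 4616583 = 4616192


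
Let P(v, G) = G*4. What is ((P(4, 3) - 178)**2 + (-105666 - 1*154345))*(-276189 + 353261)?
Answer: -17915771760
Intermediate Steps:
P(v, G) = 4*G
((P(4, 3) - 178)**2 + (-105666 - 1*154345))*(-276189 + 353261) = ((4*3 - 178)**2 + (-105666 - 1*154345))*(-276189 + 353261) = ((12 - 178)**2 + (-105666 - 154345))*77072 = ((-166)**2 - 260011)*77072 = (27556 - 260011)*77072 = -232455*77072 = -17915771760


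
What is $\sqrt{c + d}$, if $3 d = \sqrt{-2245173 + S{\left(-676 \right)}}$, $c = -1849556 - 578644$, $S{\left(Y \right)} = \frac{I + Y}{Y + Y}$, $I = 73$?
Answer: $\frac{\sqrt{-14773168800 + 39 i \sqrt{6070946586}}}{78} \approx 0.16026 + 1558.3 i$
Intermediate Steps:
$S{\left(Y \right)} = \frac{73 + Y}{2 Y}$ ($S{\left(Y \right)} = \frac{73 + Y}{Y + Y} = \frac{73 + Y}{2 Y}$)
$c = -2428200$ ($c = -1849556 - 578644 = -2428200$)
$d = \frac{i \sqrt{6070946586}}{156}$ ($d = \frac{\sqrt{-2245173 + \frac{73 - 676}{2 \left(-676\right)}}}{3} = \frac{\sqrt{-2245173 + \frac{1}{2} \left(- \frac{1}{676}\right) \left(-603\right)}}{3} = \frac{\sqrt{-2245173 + \frac{603}{1352}}}{3} = \frac{\sqrt{- \frac{3035473293}{1352}}}{3} = \frac{\frac{1}{52} i \sqrt{6070946586}}{3} = \frac{i \sqrt{6070946586}}{156} \approx 499.46 i$)
$\sqrt{c + d} = \sqrt{-2428200 + \frac{i \sqrt{6070946586}}{156}}$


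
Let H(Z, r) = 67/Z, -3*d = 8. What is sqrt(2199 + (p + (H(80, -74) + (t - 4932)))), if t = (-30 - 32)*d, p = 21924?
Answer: sqrt(69685815)/60 ≈ 139.13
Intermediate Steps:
d = -8/3 (d = -1/3*8 = -8/3 ≈ -2.6667)
t = 496/3 (t = (-30 - 32)*(-8/3) = -62*(-8/3) = 496/3 ≈ 165.33)
sqrt(2199 + (p + (H(80, -74) + (t - 4932)))) = sqrt(2199 + (21924 + (67/80 + (496/3 - 4932)))) = sqrt(2199 + (21924 + (67*(1/80) - 14300/3))) = sqrt(2199 + (21924 + (67/80 - 14300/3))) = sqrt(2199 + (21924 - 1143799/240)) = sqrt(2199 + 4117961/240) = sqrt(4645721/240) = sqrt(69685815)/60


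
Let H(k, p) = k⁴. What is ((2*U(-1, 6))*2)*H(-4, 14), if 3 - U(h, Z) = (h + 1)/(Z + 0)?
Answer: 3072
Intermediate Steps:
U(h, Z) = 3 - (1 + h)/Z (U(h, Z) = 3 - (h + 1)/(Z + 0) = 3 - (1 + h)/Z)
((2*U(-1, 6))*2)*H(-4, 14) = ((2*((-1 - 1*(-1) + 3*6)/6))*2)*(-4)⁴ = ((2*((-1 + 1 + 18)/6))*2)*256 = ((2*((⅙)*18))*2)*256 = ((2*3)*2)*256 = (6*2)*256 = 12*256 = 3072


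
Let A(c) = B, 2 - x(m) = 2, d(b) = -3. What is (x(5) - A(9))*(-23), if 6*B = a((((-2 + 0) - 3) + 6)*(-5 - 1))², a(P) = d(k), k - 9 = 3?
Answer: 69/2 ≈ 34.500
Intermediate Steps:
k = 12 (k = 9 + 3 = 12)
x(m) = 0 (x(m) = 2 - 1*2 = 2 - 2 = 0)
a(P) = -3
B = 3/2 (B = (⅙)*(-3)² = (⅙)*9 = 3/2 ≈ 1.5000)
A(c) = 3/2
(x(5) - A(9))*(-23) = (0 - 1*3/2)*(-23) = (0 - 3/2)*(-23) = -3/2*(-23) = 69/2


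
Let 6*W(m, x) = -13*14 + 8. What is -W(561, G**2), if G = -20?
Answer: 29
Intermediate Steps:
W(m, x) = -29 (W(m, x) = (-13*14 + 8)/6 = (-182 + 8)/6 = (1/6)*(-174) = -29)
-W(561, G**2) = -1*(-29) = 29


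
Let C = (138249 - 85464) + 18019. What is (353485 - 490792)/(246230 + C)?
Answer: -45769/105678 ≈ -0.43310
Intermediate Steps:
C = 70804 (C = 52785 + 18019 = 70804)
(353485 - 490792)/(246230 + C) = (353485 - 490792)/(246230 + 70804) = -137307/317034 = -137307*1/317034 = -45769/105678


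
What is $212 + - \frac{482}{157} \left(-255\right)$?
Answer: $\frac{156194}{157} \approx 994.87$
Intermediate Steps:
$212 + - \frac{482}{157} \left(-255\right) = 212 + \left(-482\right) \frac{1}{157} \left(-255\right) = 212 - - \frac{122910}{157} = 212 + \frac{122910}{157} = \frac{156194}{157}$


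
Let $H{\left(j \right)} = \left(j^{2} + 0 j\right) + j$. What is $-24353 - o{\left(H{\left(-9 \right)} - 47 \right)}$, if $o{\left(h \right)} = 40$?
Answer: $-24393$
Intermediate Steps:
$H{\left(j \right)} = j + j^{2}$ ($H{\left(j \right)} = \left(j^{2} + 0\right) + j = j^{2} + j = j + j^{2}$)
$-24353 - o{\left(H{\left(-9 \right)} - 47 \right)} = -24353 - 40 = -24393$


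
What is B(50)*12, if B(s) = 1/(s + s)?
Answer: 3/25 ≈ 0.12000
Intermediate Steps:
B(s) = 1/(2*s)
B(50)*12 = ((½)/50)*12 = ((½)*(1/50))*12 = (1/100)*12 = 3/25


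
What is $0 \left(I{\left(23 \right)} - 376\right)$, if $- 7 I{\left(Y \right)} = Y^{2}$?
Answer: $0$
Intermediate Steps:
$I{\left(Y \right)} = - \frac{Y^{2}}{7}$
$0 \left(I{\left(23 \right)} - 376\right) = 0 \left(- \frac{23^{2}}{7} - 376\right) = 0 \left(\left(- \frac{1}{7}\right) 529 - 376\right) = 0 \left(- \frac{529}{7} - 376\right) = 0 \left(- \frac{3161}{7}\right) = 0$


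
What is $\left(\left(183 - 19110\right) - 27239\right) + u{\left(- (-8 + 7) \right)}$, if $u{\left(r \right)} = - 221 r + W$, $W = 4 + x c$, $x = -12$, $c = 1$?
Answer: $-46395$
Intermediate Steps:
$W = -8$ ($W = 4 - 12 = -8$)
$u{\left(r \right)} = -8 - 221 r$ ($u{\left(r \right)} = - 221 r - 8 = -8 - 221 r$)
$\left(\left(183 - 19110\right) - 27239\right) + u{\left(- (-8 + 7) \right)} = \left(\left(183 - 19110\right) - 27239\right) - \left(8 + 221 \left(- (-8 + 7)\right)\right) = \left(-18927 - 27239\right) - \left(8 + 221 \left(\left(-1\right) \left(-1\right)\right)\right) = -46166 - 229 = -46395$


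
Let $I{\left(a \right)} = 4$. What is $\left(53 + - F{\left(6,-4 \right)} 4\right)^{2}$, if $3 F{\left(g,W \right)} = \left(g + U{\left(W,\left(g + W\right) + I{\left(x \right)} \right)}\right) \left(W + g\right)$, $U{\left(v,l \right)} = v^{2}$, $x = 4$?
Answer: $\frac{289}{9} \approx 32.111$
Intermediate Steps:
$F{\left(g,W \right)} = \frac{\left(W + g\right) \left(g + W^{2}\right)}{3}$ ($F{\left(g,W \right)} = \frac{\left(g + W^{2}\right) \left(W + g\right)}{3} = \frac{\left(W + g\right) \left(g + W^{2}\right)}{3}$)
$\left(53 + - F{\left(6,-4 \right)} 4\right)^{2} = \left(53 + - (\frac{\left(-4\right)^{3}}{3} + \frac{6^{2}}{3} + \frac{1}{3} \left(-4\right) 6 + \frac{1}{3} \cdot 6 \left(-4\right)^{2}) 4\right)^{2} = \left(53 + - (\frac{1}{3} \left(-64\right) + \frac{1}{3} \cdot 36 - 8 + \frac{1}{3} \cdot 6 \cdot 16) 4\right)^{2} = \left(53 + - (- \frac{64}{3} + 12 - 8 + 32) 4\right)^{2} = \left(53 + \left(-1\right) \frac{44}{3} \cdot 4\right)^{2} = \left(53 - \frac{176}{3}\right)^{2} = \left(- \frac{17}{3}\right)^{2} = \frac{289}{9}$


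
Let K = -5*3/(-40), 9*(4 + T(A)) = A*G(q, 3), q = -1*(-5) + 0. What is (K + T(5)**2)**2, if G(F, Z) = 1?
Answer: 62900761/419904 ≈ 149.80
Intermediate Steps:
q = 5 (q = 5 + 0 = 5)
T(A) = -4 + A/9 (T(A) = -4 + (A*1)/9 = -4 + A/9)
K = 3/8 (K = -15*(-1/40) = 3/8 ≈ 0.37500)
(K + T(5)**2)**2 = (3/8 + (-4 + (1/9)*5)**2)**2 = (3/8 + (-4 + 5/9)**2)**2 = (3/8 + (-31/9)**2)**2 = (3/8 + 961/81)**2 = (7931/648)**2 = 62900761/419904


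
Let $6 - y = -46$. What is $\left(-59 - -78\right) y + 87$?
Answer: $1075$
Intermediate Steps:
$y = 52$ ($y = 6 - -46 = 6 + 46 = 52$)
$\left(-59 - -78\right) y + 87 = \left(-59 - -78\right) 52 + 87 = \left(-59 + 78\right) 52 + 87 = 19 \cdot 52 + 87 = 988 + 87 = 1075$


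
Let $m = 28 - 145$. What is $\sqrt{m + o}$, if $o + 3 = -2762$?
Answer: $i \sqrt{2882} \approx 53.684 i$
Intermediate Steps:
$o = -2765$ ($o = -3 - 2762 = -2765$)
$m = -117$ ($m = 28 - 145 = -117$)
$\sqrt{m + o} = \sqrt{-117 - 2765} = \sqrt{-2882} = i \sqrt{2882}$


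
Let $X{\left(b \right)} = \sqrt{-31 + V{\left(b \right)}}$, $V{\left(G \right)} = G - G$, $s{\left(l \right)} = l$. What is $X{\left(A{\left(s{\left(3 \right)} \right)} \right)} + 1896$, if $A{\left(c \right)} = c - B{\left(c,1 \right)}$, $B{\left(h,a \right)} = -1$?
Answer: $1896 + i \sqrt{31} \approx 1896.0 + 5.5678 i$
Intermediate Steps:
$V{\left(G \right)} = 0$
$A{\left(c \right)} = 1 + c$ ($A{\left(c \right)} = c - -1 = c + 1 = 1 + c$)
$X{\left(b \right)} = i \sqrt{31}$ ($X{\left(b \right)} = \sqrt{-31 + 0} = \sqrt{-31} = i \sqrt{31}$)
$X{\left(A{\left(s{\left(3 \right)} \right)} \right)} + 1896 = i \sqrt{31} + 1896 = 1896 + i \sqrt{31}$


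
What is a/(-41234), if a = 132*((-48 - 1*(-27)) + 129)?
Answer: -7128/20617 ≈ -0.34573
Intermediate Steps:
a = 14256 (a = 132*((-48 + 27) + 129) = 132*(-21 + 129) = 132*108 = 14256)
a/(-41234) = 14256/(-41234) = 14256*(-1/41234) = -7128/20617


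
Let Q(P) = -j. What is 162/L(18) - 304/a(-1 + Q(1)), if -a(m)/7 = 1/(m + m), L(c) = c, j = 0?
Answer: -545/7 ≈ -77.857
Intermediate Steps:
Q(P) = 0 (Q(P) = -1*0 = 0)
a(m) = -7/(2*m) (a(m) = -7/(m + m) = -7*1/(2*m) = -7/(2*m))
162/L(18) - 304/a(-1 + Q(1)) = 162/18 - 304/((-7/(2*(-1 + 0)))) = 162*(1/18) - 304/((-7/2/(-1))) = 9 - 304/((-7/2*(-1))) = 9 - 304/7/2 = 9 - 304*2/7 = 9 - 608/7 = -545/7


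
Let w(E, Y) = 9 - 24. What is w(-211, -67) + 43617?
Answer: 43602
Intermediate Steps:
w(E, Y) = -15
w(-211, -67) + 43617 = -15 + 43617 = 43602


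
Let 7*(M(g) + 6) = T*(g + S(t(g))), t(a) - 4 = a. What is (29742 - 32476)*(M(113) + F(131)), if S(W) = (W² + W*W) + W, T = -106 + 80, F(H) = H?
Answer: 280013546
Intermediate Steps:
T = -26
t(a) = 4 + a
S(W) = W + 2*W² (S(W) = (W² + W²) + W = 2*W² + W = W + 2*W²)
M(g) = -6 - 26*g/7 - 26*(4 + g)*(9 + 2*g)/7 (M(g) = -6 + (-26*(g + (4 + g)*(1 + 2*(4 + g))))/7 = -6 + (-26*(g + (4 + g)*(1 + (8 + 2*g))))/7 = -6 + (-26*(g + (4 + g)*(9 + 2*g)))/7 = -6 + (-26*g - 26*(4 + g)*(9 + 2*g))/7 = -6 + (-26*g/7 - 26*(4 + g)*(9 + 2*g)/7) = -6 - 26*g/7 - 26*(4 + g)*(9 + 2*g)/7)
(29742 - 32476)*(M(113) + F(131)) = (29742 - 32476)*((-978/7 - 468/7*113 - 52/7*113²) + 131) = -2734*((-978/7 - 52884/7 - 52/7*12769) + 131) = -2734*((-978/7 - 52884/7 - 663988/7) + 131) = -2734*(-102550 + 131) = -2734*(-102419) = 280013546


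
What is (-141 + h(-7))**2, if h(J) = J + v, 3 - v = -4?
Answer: 19881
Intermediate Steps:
v = 7 (v = 3 - 1*(-4) = 3 + 4 = 7)
h(J) = 7 + J (h(J) = J + 7 = 7 + J)
(-141 + h(-7))**2 = (-141 + (7 - 7))**2 = (-141 + 0)**2 = (-141)**2 = 19881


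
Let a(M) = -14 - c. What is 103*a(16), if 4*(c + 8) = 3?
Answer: -2781/4 ≈ -695.25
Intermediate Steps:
c = -29/4 (c = -8 + (1/4)*3 = -8 + 3/4 = -29/4 ≈ -7.2500)
a(M) = -27/4 (a(M) = -14 - 1*(-29/4) = -14 + 29/4 = -27/4)
103*a(16) = 103*(-27/4) = -2781/4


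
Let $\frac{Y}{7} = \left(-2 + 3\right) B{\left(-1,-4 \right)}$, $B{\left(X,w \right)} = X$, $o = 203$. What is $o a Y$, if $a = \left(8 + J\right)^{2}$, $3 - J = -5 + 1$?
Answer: $-319725$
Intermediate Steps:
$J = 7$ ($J = 3 - \left(-5 + 1\right) = 3 - -4 = 3 + 4 = 7$)
$a = 225$ ($a = \left(8 + 7\right)^{2} = 15^{2} = 225$)
$Y = -7$ ($Y = 7 \left(-2 + 3\right) \left(-1\right) = 7 \cdot 1 \left(-1\right) = 7 \left(-1\right) = -7$)
$o a Y = 203 \cdot 225 \left(-7\right) = 45675 \left(-7\right) = -319725$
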